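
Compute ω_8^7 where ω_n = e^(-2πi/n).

ω_8^7 = e^(-2πi·7/8)
= cos(-2π·7/8) + i·sin(-2π·7/8)
= cos(-14π/8) + i·sin(-14π/8)

ω_8^7 = cos(-14π/8) + i·sin(-14π/8) = 0.7071+0.7071i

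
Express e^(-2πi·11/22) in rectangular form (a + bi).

ω_22^11 = e^(-2πi·11/22)
= cos(-2π·11/22) + i·sin(-2π·11/22)
= cos(-22π/22) + i·sin(-22π/22)

ω_22^11 = cos(-22π/22) + i·sin(-22π/22) = -1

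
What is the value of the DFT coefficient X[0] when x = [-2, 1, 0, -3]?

X[0] = Σ(n=0 to 3) x[n] · ω_4^0 = Σ x[n]
= (-2) + (1) + (0) + (-3)

X[0] = -4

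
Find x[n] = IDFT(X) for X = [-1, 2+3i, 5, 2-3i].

x[n] = (1/4) Σ(k=0 to 3) X[k] · e^(2πikn/4)

Computing each x[n]:
x[0] = 2
x[1] = -3
x[2] = 0
x[3] = 0

x = [2, -3, 0, 0]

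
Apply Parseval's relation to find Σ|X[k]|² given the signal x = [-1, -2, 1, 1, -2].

Parseval: Σ|x[n]|² = (1/N)Σ|X[k]|², so Σ|X[k]|² = N·Σ|x[n]|² = 5·11.0000

Σ|X[k]|² = N·Σ|x[n]|² = 5·11.0000 = 55.0000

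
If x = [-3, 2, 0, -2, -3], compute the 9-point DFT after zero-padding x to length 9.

Original 5-point DFT: [-6, -1.6910-5.9309i, -2.8090-1.0368i, -2.8090+1.0368i, -1.6910+5.9309i]
Zero-padded 9-point DFT provides frequency interpolation.

DFT_9([x, 0, ...]) = [-6, 2.3512+1.4725i, -3.9508-5.6300i, -4.5000+0.8660i, -4.4003-1.9064i, -4.4003+1.9064i, -4.5000-0.8660i, -3.9508+5.6300i, 2.3512-1.4725i]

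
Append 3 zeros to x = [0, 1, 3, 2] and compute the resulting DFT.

Original 4-point DFT: [6, -3+1i, 0, -3-1i]
Zero-padded 7-point DFT provides frequency interpolation.

DFT_7([x, 0, ...]) = [6, -1.8460-4.5744i, -1.6784+1.8904i, 0.5245-0.0382i, 0.5245+0.0382i, -1.6784-1.8904i, -1.8460+4.5744i]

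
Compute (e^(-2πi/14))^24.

Since ω_14^14 = 1, powers reduce modulo 14.
24 mod 14 = 10
So ω_14^24 = ω_14^10 = e^(-2πi·10/14)

ω_14^24 = ω_14^10 = -0.2225+0.9749i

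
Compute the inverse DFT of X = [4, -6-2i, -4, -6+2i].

x[n] = (1/4) Σ(k=0 to 3) X[k] · e^(2πikn/4)

Computing each x[n]:
x[0] = -3
x[1] = 3
x[2] = 3
x[3] = 1

x = [-3, 3, 3, 1]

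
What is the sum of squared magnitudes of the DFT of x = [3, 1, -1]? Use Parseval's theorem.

Parseval: Σ|x[n]|² = (1/N)Σ|X[k]|², so Σ|X[k]|² = N·Σ|x[n]|² = 3·11.0000

Σ|X[k]|² = N·Σ|x[n]|² = 3·11.0000 = 33.0000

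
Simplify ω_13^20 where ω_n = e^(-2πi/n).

Since ω_13^13 = 1, powers reduce modulo 13.
20 mod 13 = 7
So ω_13^20 = ω_13^7 = e^(-2πi·7/13)

ω_13^20 = ω_13^7 = -0.9709+0.2393i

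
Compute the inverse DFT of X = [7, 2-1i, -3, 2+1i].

x[n] = (1/4) Σ(k=0 to 3) X[k] · e^(2πikn/4)

Computing each x[n]:
x[0] = 2
x[1] = 3
x[2] = 0
x[3] = 2

x = [2, 3, 0, 2]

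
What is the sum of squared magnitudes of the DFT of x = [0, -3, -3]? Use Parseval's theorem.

Parseval: Σ|x[n]|² = (1/N)Σ|X[k]|², so Σ|X[k]|² = N·Σ|x[n]|² = 3·18.0000

Σ|X[k]|² = N·Σ|x[n]|² = 3·18.0000 = 54.0000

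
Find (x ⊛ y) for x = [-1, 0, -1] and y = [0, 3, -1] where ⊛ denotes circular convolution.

(x ⊛ y)[n] = Σ(m=0 to 2) x[m] · y[(n-m) mod 3]

Computing each output sample:
(x ⊛ y)[0] = -3
(x ⊛ y)[1] = -2
(x ⊛ y)[2] = 1

x ⊛ y = [-3, -2, 1]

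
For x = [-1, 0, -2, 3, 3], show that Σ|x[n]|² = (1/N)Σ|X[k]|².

Time domain:
Σ|x[n]|² = |-1|² + |0|² + |-2|² + |3|² + |3|² = 23.0000

Frequency domain:
(1/5)Σ|X[k]|² = (1/5)(|3|² + |-0.8820+5.7921i|² + |-3.1180-2.9919i|² + |-3.1180+2.9919i|² + |-0.8820-5.7921i|²) = (1/5)·115.0000 = 23.0000

Both sides agree, confirming Parseval's theorem.

Σ|x[n]|² = (1/N)Σ|X[k]|² = 23.0000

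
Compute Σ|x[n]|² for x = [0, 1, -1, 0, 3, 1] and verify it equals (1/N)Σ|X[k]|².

Time domain:
Σ|x[n]|² = |0|² + |1|² + |-1|² + |0|² + |3|² + |1|² = 12.0000

Frequency domain:
(1/6)Σ|X[k]|² = (1/6)(|4|² + |3.4641i|² + |-2.0000-3.4641i|² + |0|² + |-2.0000+3.4641i|² + |-3.4641i|²) = (1/6)·72.0000 = 12.0000

Both sides agree, confirming Parseval's theorem.

Σ|x[n]|² = (1/N)Σ|X[k]|² = 12.0000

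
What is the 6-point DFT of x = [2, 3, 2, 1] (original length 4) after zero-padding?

Original 4-point DFT: [8, -2i, 0, 2i]
Zero-padded 6-point DFT provides frequency interpolation.

DFT_6([x, 0, ...]) = [8, 1.5000-4.3301i, 0.5000-0.8660i, 0, 0.5000+0.8660i, 1.5000+4.3301i]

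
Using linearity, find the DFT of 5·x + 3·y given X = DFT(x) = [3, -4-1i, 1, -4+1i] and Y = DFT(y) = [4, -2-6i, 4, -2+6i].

By linearity: DFT(5x + 3y) = 5·DFT(x) + 3·DFT(y)
= 5·[3, -4-1i, 1, -4+1i] + 3·[4, -2-6i, 4, -2+6i]

Computing element-wise:
Z[0] = 5·(3) + 3·(4) = 27
Z[1] = 5·(-4-1i) + 3·(-2-6i) = -26-23i
Z[2] = 5·(1) + 3·(4) = 17
Z[3] = 5·(-4+1i) + 3·(-2+6i) = -26+23i

DFT(5x + 3y) = 5·X + 3·Y = [27, -26-23i, 17, -26+23i]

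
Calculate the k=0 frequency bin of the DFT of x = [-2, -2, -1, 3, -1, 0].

X[0] = Σ(n=0 to 5) x[n] · ω_6^0 = Σ x[n]
= (-2) + (-2) + (-1) + (3) + (-1) + (0)

X[0] = -3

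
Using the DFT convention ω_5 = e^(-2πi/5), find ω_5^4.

ω_5^4 = e^(-2πi·4/5)
= cos(-2π·4/5) + i·sin(-2π·4/5)
= cos(-8π/5) + i·sin(-8π/5)

ω_5^4 = cos(-8π/5) + i·sin(-8π/5) = 0.3090+0.9511i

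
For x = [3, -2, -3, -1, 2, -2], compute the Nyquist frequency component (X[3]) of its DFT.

X[3] = Σ(n=0 to 5) x[n] · ω_6^(3n) where ω_6 = e^(-2πi/6)
= (3)·ω_6^0 + (-2)·ω_6^3 + (-3)·ω_6^6 + (-1)·ω_6^9 + (2)·ω_6^12 + (-2)·ω_6^15

X[3] = 7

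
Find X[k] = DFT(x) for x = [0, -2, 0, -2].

X[k] = Σ(n=0 to 3) x[n] · ω_4^(nk)
where ω_4 = e^(-2πi/4)

Computing each X[k]:
X[0] = -4
X[1] = 0
X[2] = 4
X[3] = 0

X = [-4, 0, 4, 0]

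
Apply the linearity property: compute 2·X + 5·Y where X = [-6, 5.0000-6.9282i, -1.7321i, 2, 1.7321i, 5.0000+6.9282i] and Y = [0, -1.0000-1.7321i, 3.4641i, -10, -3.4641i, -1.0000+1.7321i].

By linearity: DFT(2x + 5y) = 2·DFT(x) + 5·DFT(y)
= 2·[-6, 5.0000-6.9282i, -1.7321i, 2, 1.7321i, 5.0000+6.9282i] + 5·[0, -1.0000-1.7321i, 3.4641i, -10, -3.4641i, -1.0000+1.7321i]

Computing element-wise:
Z[0] = 2·(-6) + 5·(0) = -12
Z[1] = 2·(5.0000-6.9282i) + 5·(-1.0000-1.7321i) = 5.0000-22.5169i
Z[2] = 2·(-1.7321i) + 5·(3.4641i) = 13.8563i
Z[3] = 2·(2) + 5·(-10) = -46
Z[4] = 2·(1.7321i) + 5·(-3.4641i) = -13.8563i
Z[5] = 2·(5.0000+6.9282i) + 5·(-1.0000+1.7321i) = 5.0000+22.5169i

DFT(2x + 5y) = 2·X + 5·Y = [-12, 5.0000-22.5169i, 13.8563i, -46, -13.8563i, 5.0000+22.5169i]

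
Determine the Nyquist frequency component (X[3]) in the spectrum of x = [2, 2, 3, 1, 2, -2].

X[3] = Σ(n=0 to 5) x[n] · ω_6^(3n) where ω_6 = e^(-2πi/6)
= (2)·ω_6^0 + (2)·ω_6^3 + (3)·ω_6^6 + (1)·ω_6^9 + (2)·ω_6^12 + (-2)·ω_6^15

X[3] = 6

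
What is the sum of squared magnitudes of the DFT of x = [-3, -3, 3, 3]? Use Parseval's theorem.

Parseval: Σ|x[n]|² = (1/N)Σ|X[k]|², so Σ|X[k]|² = N·Σ|x[n]|² = 4·36.0000

Σ|X[k]|² = N·Σ|x[n]|² = 4·36.0000 = 144.0000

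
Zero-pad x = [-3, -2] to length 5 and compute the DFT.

Original 2-point DFT: [-5, -1]
Zero-padded 5-point DFT provides frequency interpolation.

DFT_5([x, 0, ...]) = [-5, -3.6180+1.9021i, -1.3820+1.1756i, -1.3820-1.1756i, -3.6180-1.9021i]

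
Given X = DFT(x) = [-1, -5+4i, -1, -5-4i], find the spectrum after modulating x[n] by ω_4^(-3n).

Modulation property: DFT(ω_4^(-3n)·x[n]) = X[(k-3) mod 4], so circularly shift X by 3 positions.

X[k-3] = [-5+4i, -1, -5-4i, -1]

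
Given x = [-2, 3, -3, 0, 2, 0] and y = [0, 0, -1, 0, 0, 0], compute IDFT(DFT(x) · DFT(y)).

(x ⊛ y)[n] = Σ(m=0 to 5) x[m] · y[(n-m) mod 6]

Computing each output sample:
(x ⊛ y)[0] = -2
(x ⊛ y)[1] = 0
(x ⊛ y)[2] = 2
(x ⊛ y)[3] = -3
(x ⊛ y)[4] = 3
(x ⊛ y)[5] = 0

x ⊛ y = [-2, 0, 2, -3, 3, 0]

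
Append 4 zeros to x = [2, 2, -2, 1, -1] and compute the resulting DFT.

Original 5-point DFT: [2, 3.1180-1.0898i, 0.8820-4.6165i, 0.8820+4.6165i, 3.1180+1.0898i]
Zero-padded 9-point DFT provides frequency interpolation.

DFT_9([x, 0, ...]) = [2, 3.6245+0.1600i, 2.9606-1.0623i, 3.5000-2.5981i, -2.0851-3.8204i, -2.0851+3.8204i, 3.5000+2.5981i, 2.9606+1.0623i, 3.6245-0.1600i]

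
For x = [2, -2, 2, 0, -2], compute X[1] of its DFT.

X[1] = Σ(n=0 to 4) x[n] · ω_5^(1n) where ω_5 = e^(-2πi/5)
= (2)·ω_5^0 + (-2)·ω_5^1 + (2)·ω_5^2 + (0)·ω_5^3 + (-2)·ω_5^4

X[1] = -0.8541-1.1756i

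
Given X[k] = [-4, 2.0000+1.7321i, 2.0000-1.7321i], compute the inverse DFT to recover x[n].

x[n] = (1/3) Σ(k=0 to 2) X[k] · e^(2πikn/3)

Computing each x[n]:
x[0] = 0
x[1] = -3
x[2] = -1

x = [0, -3, -1]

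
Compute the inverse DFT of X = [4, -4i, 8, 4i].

x[n] = (1/4) Σ(k=0 to 3) X[k] · e^(2πikn/4)

Computing each x[n]:
x[0] = 3
x[1] = 1
x[2] = 3
x[3] = -3

x = [3, 1, 3, -3]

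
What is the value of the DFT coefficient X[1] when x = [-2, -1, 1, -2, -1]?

X[1] = Σ(n=0 to 4) x[n] · ω_5^(1n) where ω_5 = e^(-2πi/5)
= (-2)·ω_5^0 + (-1)·ω_5^1 + (1)·ω_5^2 + (-2)·ω_5^3 + (-1)·ω_5^4

X[1] = -1.8090-1.7634i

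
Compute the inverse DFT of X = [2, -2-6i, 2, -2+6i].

x[n] = (1/4) Σ(k=0 to 3) X[k] · e^(2πikn/4)

Computing each x[n]:
x[0] = 0
x[1] = 3
x[2] = 2
x[3] = -3

x = [0, 3, 2, -3]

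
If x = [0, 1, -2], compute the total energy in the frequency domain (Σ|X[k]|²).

Parseval: Σ|x[n]|² = (1/N)Σ|X[k]|², so Σ|X[k]|² = N·Σ|x[n]|² = 3·5.0000

Σ|X[k]|² = N·Σ|x[n]|² = 3·5.0000 = 15.0000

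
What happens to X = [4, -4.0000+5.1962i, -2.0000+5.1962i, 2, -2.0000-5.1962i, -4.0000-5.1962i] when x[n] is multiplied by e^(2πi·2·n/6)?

Modulation property: DFT(ω_6^(-2n)·x[n]) = X[(k-2) mod 6], so circularly shift X by 2 positions.

X[k-2] = [-2.0000-5.1962i, -4.0000-5.1962i, 4, -4.0000+5.1962i, -2.0000+5.1962i, 2]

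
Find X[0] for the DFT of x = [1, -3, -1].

X[0] = Σ(n=0 to 2) x[n] · ω_3^0 = Σ x[n]
= (1) + (-3) + (-1)

X[0] = -3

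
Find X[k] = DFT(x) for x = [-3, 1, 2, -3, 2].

X[k] = Σ(n=0 to 4) x[n] · ω_5^(nk)
where ω_5 = e^(-2πi/5)

Computing each X[k]:
X[0] = -1
X[1] = -1.2639-1.9879i
X[2] = -5.7361+5.3431i
X[3] = -5.7361-5.3431i
X[4] = -1.2639+1.9879i

X = [-1, -1.2639-1.9879i, -5.7361+5.3431i, -5.7361-5.3431i, -1.2639+1.9879i]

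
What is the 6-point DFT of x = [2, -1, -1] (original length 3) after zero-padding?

Original 3-point DFT: [0, 3, 3]
Zero-padded 6-point DFT provides frequency interpolation.

DFT_6([x, 0, ...]) = [0, 2.0000+1.7321i, 3, 2, 3, 2.0000-1.7321i]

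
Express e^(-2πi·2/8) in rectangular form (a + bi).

ω_8^2 = e^(-2πi·2/8)
= cos(-2π·2/8) + i·sin(-2π·2/8)
= cos(-4π/8) + i·sin(-4π/8)

ω_8^2 = cos(-4π/8) + i·sin(-4π/8) = -1i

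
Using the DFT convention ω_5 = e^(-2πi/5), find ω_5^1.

ω_5^1 = e^(-2πi·1/5)
= cos(-2π·1/5) + i·sin(-2π·1/5)
= cos(-2π/5) + i·sin(-2π/5)

ω_5^1 = cos(-2π/5) + i·sin(-2π/5) = 0.3090-0.9511i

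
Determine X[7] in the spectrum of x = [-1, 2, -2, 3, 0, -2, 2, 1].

X[7] = Σ(n=0 to 7) x[n] · ω_8^(7n) where ω_8 = e^(-2πi/8)
= (-1)·ω_8^0 + (2)·ω_8^7 + (-2)·ω_8^14 + (3)·ω_8^21 + (0)·ω_8^28 + (-2)·ω_8^35 + (2)·ω_8^42 + (1)·ω_8^49

X[7] = 0.4142+0.2426i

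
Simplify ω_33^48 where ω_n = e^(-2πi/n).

Since ω_33^33 = 1, powers reduce modulo 33.
48 mod 33 = 15
So ω_33^48 = ω_33^15 = e^(-2πi·15/33)

ω_33^48 = ω_33^15 = -0.9595-0.2817i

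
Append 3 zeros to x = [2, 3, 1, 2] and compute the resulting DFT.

Original 4-point DFT: [8, 1-1i, -2, 1+1i]
Zero-padded 7-point DFT provides frequency interpolation.

DFT_7([x, 0, ...]) = [8, 1.8460-4.1882i, 1.6784-0.9272i, -0.5245-2.4697i, -0.5245+2.4697i, 1.6784+0.9272i, 1.8460+4.1882i]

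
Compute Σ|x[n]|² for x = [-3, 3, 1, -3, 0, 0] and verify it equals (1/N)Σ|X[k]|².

Time domain:
Σ|x[n]|² = |-3|² + |3|² + |1|² + |-3|² + |0|² + |0|² = 28.0000

Frequency domain:
(1/6)Σ|X[k]|² = (1/6)(|-2|² + |1.0000-3.4641i|² + |-8.0000-1.7321i|² + |-2|² + |-8.0000+1.7321i|² + |1.0000+3.4641i|²) = (1/6)·168.0000 = 28.0000

Both sides agree, confirming Parseval's theorem.

Σ|x[n]|² = (1/N)Σ|X[k]|² = 28.0000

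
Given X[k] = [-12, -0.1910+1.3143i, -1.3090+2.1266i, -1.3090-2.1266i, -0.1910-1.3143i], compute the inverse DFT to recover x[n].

x[n] = (1/5) Σ(k=0 to 4) X[k] · e^(2πikn/5)

Computing each x[n]:
x[0] = -3
x[1] = -3
x[2] = -2
x[3] = -3
x[4] = -1

x = [-3, -3, -2, -3, -1]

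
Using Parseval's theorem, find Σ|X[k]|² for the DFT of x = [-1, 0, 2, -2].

Parseval: Σ|x[n]|² = (1/N)Σ|X[k]|², so Σ|X[k]|² = N·Σ|x[n]|² = 4·9.0000

Σ|X[k]|² = N·Σ|x[n]|² = 4·9.0000 = 36.0000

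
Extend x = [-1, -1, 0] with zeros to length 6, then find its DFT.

Original 3-point DFT: [-2, -0.5000+0.8660i, -0.5000-0.8660i]
Zero-padded 6-point DFT provides frequency interpolation.

DFT_6([x, 0, ...]) = [-2, -1.5000+0.8660i, -0.5000+0.8660i, 0, -0.5000-0.8660i, -1.5000-0.8660i]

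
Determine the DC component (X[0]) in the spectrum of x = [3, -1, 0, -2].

X[0] = Σ(n=0 to 3) x[n] · ω_4^0 = Σ x[n]
= (3) + (-1) + (0) + (-2)

X[0] = 0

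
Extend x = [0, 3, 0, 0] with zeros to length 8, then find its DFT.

Original 4-point DFT: [3, -3i, -3, 3i]
Zero-padded 8-point DFT provides frequency interpolation.

DFT_8([x, 0, ...]) = [3, 2.1213-2.1213i, -3i, -2.1213-2.1213i, -3, -2.1213+2.1213i, 3i, 2.1213+2.1213i]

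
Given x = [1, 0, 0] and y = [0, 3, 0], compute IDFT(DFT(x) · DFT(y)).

(x ⊛ y)[n] = Σ(m=0 to 2) x[m] · y[(n-m) mod 3]

Computing each output sample:
(x ⊛ y)[0] = 0
(x ⊛ y)[1] = 3
(x ⊛ y)[2] = 0

x ⊛ y = [0, 3, 0]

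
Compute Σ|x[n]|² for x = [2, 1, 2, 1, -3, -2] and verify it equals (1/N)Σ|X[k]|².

Time domain:
Σ|x[n]|² = |2|² + |1|² + |2|² + |1|² + |-3|² + |-2|² = 23.0000

Frequency domain:
(1/6)Σ|X[k]|² = (1/6)(|1|² + |1.0000-6.9282i|² + |4.0000+1.7321i|² + |1|² + |4.0000-1.7321i|² + |1.0000+6.9282i|²) = (1/6)·138.0000 = 23.0000

Both sides agree, confirming Parseval's theorem.

Σ|x[n]|² = (1/N)Σ|X[k]|² = 23.0000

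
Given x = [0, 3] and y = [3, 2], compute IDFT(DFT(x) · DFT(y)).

(x ⊛ y)[n] = Σ(m=0 to 1) x[m] · y[(n-m) mod 2]

Computing each output sample:
(x ⊛ y)[0] = 6
(x ⊛ y)[1] = 9

x ⊛ y = [6, 9]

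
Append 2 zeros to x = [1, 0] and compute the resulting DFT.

Original 2-point DFT: [1, 1]
Zero-padded 4-point DFT provides frequency interpolation.

DFT_4([x, 0, ...]) = [1, 1, 1, 1]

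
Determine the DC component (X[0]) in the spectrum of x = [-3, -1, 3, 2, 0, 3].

X[0] = Σ(n=0 to 5) x[n] · ω_6^0 = Σ x[n]
= (-3) + (-1) + (3) + (2) + (0) + (3)

X[0] = 4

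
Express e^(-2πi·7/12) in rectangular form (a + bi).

ω_12^7 = e^(-2πi·7/12)
= cos(-2π·7/12) + i·sin(-2π·7/12)
= cos(-14π/12) + i·sin(-14π/12)

ω_12^7 = cos(-14π/12) + i·sin(-14π/12) = -0.8660+0.5000i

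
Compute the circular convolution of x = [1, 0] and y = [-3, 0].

(x ⊛ y)[n] = Σ(m=0 to 1) x[m] · y[(n-m) mod 2]

Computing each output sample:
(x ⊛ y)[0] = -3
(x ⊛ y)[1] = 0

x ⊛ y = [-3, 0]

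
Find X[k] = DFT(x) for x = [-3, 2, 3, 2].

X[k] = Σ(n=0 to 3) x[n] · ω_4^(nk)
where ω_4 = e^(-2πi/4)

Computing each X[k]:
X[0] = 4
X[1] = -6
X[2] = -4
X[3] = -6

X = [4, -6, -4, -6]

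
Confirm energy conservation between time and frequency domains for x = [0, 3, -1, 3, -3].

Time domain:
Σ|x[n]|² = |0|² + |3|² + |-1|² + |3|² + |-3|² = 28.0000

Frequency domain:
(1/5)Σ|X[k]|² = (1/5)(|2|² + |-1.6180-3.3552i|² + |0.6180-7.3309i|² + |0.6180+7.3309i|² + |-1.6180+3.3552i|²) = (1/5)·140.0000 = 28.0000

Both sides agree, confirming Parseval's theorem.

Σ|x[n]|² = (1/N)Σ|X[k]|² = 28.0000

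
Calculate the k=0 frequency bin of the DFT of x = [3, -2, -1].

X[0] = Σ(n=0 to 2) x[n] · ω_3^0 = Σ x[n]
= (3) + (-2) + (-1)

X[0] = 0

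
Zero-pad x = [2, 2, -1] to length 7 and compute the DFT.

Original 3-point DFT: [3, 1.5000-2.5981i, 1.5000+2.5981i]
Zero-padded 7-point DFT provides frequency interpolation.

DFT_7([x, 0, ...]) = [3, 3.4695-0.5887i, 2.4559-2.3837i, -0.4254-1.6496i, -0.4254+1.6496i, 2.4559+2.3837i, 3.4695+0.5887i]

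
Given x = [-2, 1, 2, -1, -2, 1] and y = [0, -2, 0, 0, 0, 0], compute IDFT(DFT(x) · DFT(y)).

(x ⊛ y)[n] = Σ(m=0 to 5) x[m] · y[(n-m) mod 6]

Computing each output sample:
(x ⊛ y)[0] = -2
(x ⊛ y)[1] = 4
(x ⊛ y)[2] = -2
(x ⊛ y)[3] = -4
(x ⊛ y)[4] = 2
(x ⊛ y)[5] = 4

x ⊛ y = [-2, 4, -2, -4, 2, 4]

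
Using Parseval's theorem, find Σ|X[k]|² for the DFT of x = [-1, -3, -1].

Parseval: Σ|x[n]|² = (1/N)Σ|X[k]|², so Σ|X[k]|² = N·Σ|x[n]|² = 3·11.0000

Σ|X[k]|² = N·Σ|x[n]|² = 3·11.0000 = 33.0000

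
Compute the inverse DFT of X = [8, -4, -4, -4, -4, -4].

x[n] = (1/6) Σ(k=0 to 5) X[k] · e^(2πikn/6)

Computing each x[n]:
x[0] = -2
x[1] = 2
x[2] = 2
x[3] = 2
x[4] = 2
x[5] = 2

x = [-2, 2, 2, 2, 2, 2]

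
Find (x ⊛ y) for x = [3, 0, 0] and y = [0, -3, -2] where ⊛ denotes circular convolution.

(x ⊛ y)[n] = Σ(m=0 to 2) x[m] · y[(n-m) mod 3]

Computing each output sample:
(x ⊛ y)[0] = 0
(x ⊛ y)[1] = -9
(x ⊛ y)[2] = -6

x ⊛ y = [0, -9, -6]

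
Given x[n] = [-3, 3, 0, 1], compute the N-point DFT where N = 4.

X[k] = Σ(n=0 to 3) x[n] · ω_4^(nk)
where ω_4 = e^(-2πi/4)

Computing each X[k]:
X[0] = 1
X[1] = -3-2i
X[2] = -7
X[3] = -3+2i

X = [1, -3-2i, -7, -3+2i]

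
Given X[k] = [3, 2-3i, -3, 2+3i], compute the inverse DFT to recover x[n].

x[n] = (1/4) Σ(k=0 to 3) X[k] · e^(2πikn/4)

Computing each x[n]:
x[0] = 1
x[1] = 3
x[2] = -1
x[3] = 0

x = [1, 3, -1, 0]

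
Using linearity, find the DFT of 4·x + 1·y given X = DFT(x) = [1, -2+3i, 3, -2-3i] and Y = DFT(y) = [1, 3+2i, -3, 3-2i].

By linearity: DFT(4x + 1y) = 4·DFT(x) + 1·DFT(y)
= 4·[1, -2+3i, 3, -2-3i] + 1·[1, 3+2i, -3, 3-2i]

Computing element-wise:
Z[0] = 4·(1) + 1·(1) = 5
Z[1] = 4·(-2+3i) + 1·(3+2i) = -5+14i
Z[2] = 4·(3) + 1·(-3) = 9
Z[3] = 4·(-2-3i) + 1·(3-2i) = -5-14i

DFT(4x + 1y) = 4·X + 1·Y = [5, -5+14i, 9, -5-14i]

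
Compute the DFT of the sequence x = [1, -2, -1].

X[k] = Σ(n=0 to 2) x[n] · ω_3^(nk)
where ω_3 = e^(-2πi/3)

Computing each X[k]:
X[0] = -2
X[1] = 2.5000+0.8660i
X[2] = 2.5000-0.8660i

X = [-2, 2.5000+0.8660i, 2.5000-0.8660i]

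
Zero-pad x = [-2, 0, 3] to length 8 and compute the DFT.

Original 3-point DFT: [1, -3.5000+2.5981i, -3.5000-2.5981i]
Zero-padded 8-point DFT provides frequency interpolation.

DFT_8([x, 0, ...]) = [1, -2-3i, -5, -2+3i, 1, -2-3i, -5, -2+3i]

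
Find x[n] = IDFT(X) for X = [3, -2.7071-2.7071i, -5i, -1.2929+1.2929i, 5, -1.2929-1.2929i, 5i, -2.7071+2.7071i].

x[n] = (1/8) Σ(k=0 to 7) X[k] · e^(2πikn/8)

Computing each x[n]:
x[0] = 0
x[1] = 1
x[2] = 2
x[3] = -1
x[4] = 2
x[5] = 1
x[6] = 0
x[7] = -2

x = [0, 1, 2, -1, 2, 1, 0, -2]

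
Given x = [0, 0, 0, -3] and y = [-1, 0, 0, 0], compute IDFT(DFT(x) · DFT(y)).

(x ⊛ y)[n] = Σ(m=0 to 3) x[m] · y[(n-m) mod 4]

Computing each output sample:
(x ⊛ y)[0] = 0
(x ⊛ y)[1] = 0
(x ⊛ y)[2] = 0
(x ⊛ y)[3] = 3

x ⊛ y = [0, 0, 0, 3]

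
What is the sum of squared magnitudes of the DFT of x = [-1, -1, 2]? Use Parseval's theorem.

Parseval: Σ|x[n]|² = (1/N)Σ|X[k]|², so Σ|X[k]|² = N·Σ|x[n]|² = 3·6.0000

Σ|X[k]|² = N·Σ|x[n]|² = 3·6.0000 = 18.0000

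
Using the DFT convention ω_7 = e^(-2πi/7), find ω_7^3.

ω_7^3 = e^(-2πi·3/7)
= cos(-2π·3/7) + i·sin(-2π·3/7)
= cos(-6π/7) + i·sin(-6π/7)

ω_7^3 = cos(-6π/7) + i·sin(-6π/7) = -0.9010-0.4339i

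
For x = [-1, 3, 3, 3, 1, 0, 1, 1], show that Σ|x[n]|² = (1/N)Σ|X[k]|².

Time domain:
Σ|x[n]|² = |-1|² + |3|² + |3|² + |3|² + |1|² + |0|² + |1|² + |1|² = 31.0000

Frequency domain:
(1/8)Σ|X[k]|² = (1/8)(|11|² + |-1.2929-5.5355i|² + |-4+1i|² + |-2.7071-1.5355i|² + |-3|² + |-2.7071+1.5355i|² + |-4-1i|² + |-1.2929+5.5355i|²) = (1/8)·248.0000 = 31.0000

Both sides agree, confirming Parseval's theorem.

Σ|x[n]|² = (1/N)Σ|X[k]|² = 31.0000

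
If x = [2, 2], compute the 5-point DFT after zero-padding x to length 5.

Original 2-point DFT: [4, 0]
Zero-padded 5-point DFT provides frequency interpolation.

DFT_5([x, 0, ...]) = [4, 2.6180-1.9021i, 0.3820-1.1756i, 0.3820+1.1756i, 2.6180+1.9021i]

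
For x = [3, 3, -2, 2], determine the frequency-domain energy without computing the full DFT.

Parseval: Σ|x[n]|² = (1/N)Σ|X[k]|², so Σ|X[k]|² = N·Σ|x[n]|² = 4·26.0000

Σ|X[k]|² = N·Σ|x[n]|² = 4·26.0000 = 104.0000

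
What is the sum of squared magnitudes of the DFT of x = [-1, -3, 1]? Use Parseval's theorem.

Parseval: Σ|x[n]|² = (1/N)Σ|X[k]|², so Σ|X[k]|² = N·Σ|x[n]|² = 3·11.0000

Σ|X[k]|² = N·Σ|x[n]|² = 3·11.0000 = 33.0000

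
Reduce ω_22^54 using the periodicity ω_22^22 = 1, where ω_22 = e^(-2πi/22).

Since ω_22^22 = 1, powers reduce modulo 22.
54 mod 22 = 10
So ω_22^54 = ω_22^10 = e^(-2πi·10/22)

ω_22^54 = ω_22^10 = -0.9595-0.2817i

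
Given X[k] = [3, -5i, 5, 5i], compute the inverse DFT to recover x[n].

x[n] = (1/4) Σ(k=0 to 3) X[k] · e^(2πikn/4)

Computing each x[n]:
x[0] = 2
x[1] = 2
x[2] = 2
x[3] = -3

x = [2, 2, 2, -3]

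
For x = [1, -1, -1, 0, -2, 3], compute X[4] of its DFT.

X[4] = Σ(n=0 to 5) x[n] · ω_6^(4n) where ω_6 = e^(-2πi/6)
= (1)·ω_6^0 + (-1)·ω_6^4 + (-1)·ω_6^8 + (0)·ω_6^12 + (-2)·ω_6^16 + (3)·ω_6^20

X[4] = 1.5000-4.3301i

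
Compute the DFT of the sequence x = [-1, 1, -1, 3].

X[k] = Σ(n=0 to 3) x[n] · ω_4^(nk)
where ω_4 = e^(-2πi/4)

Computing each X[k]:
X[0] = 2
X[1] = 2i
X[2] = -6
X[3] = -2i

X = [2, 2i, -6, -2i]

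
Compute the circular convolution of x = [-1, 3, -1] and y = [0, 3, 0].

(x ⊛ y)[n] = Σ(m=0 to 2) x[m] · y[(n-m) mod 3]

Computing each output sample:
(x ⊛ y)[0] = -3
(x ⊛ y)[1] = -3
(x ⊛ y)[2] = 9

x ⊛ y = [-3, -3, 9]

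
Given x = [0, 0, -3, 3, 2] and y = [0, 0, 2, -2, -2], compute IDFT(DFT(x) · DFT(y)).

(x ⊛ y)[n] = Σ(m=0 to 4) x[m] · y[(n-m) mod 5]

Computing each output sample:
(x ⊛ y)[0] = 12
(x ⊛ y)[1] = 4
(x ⊛ y)[2] = -10
(x ⊛ y)[3] = -4
(x ⊛ y)[4] = -6

x ⊛ y = [12, 4, -10, -4, -6]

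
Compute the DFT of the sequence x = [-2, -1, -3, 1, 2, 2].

X[k] = Σ(n=0 to 5) x[n] · ω_6^(nk)
where ω_6 = e^(-2πi/6)

Computing each X[k]:
X[0] = -1
X[1] = -2.0000+6.9282i
X[2] = -1.0000-1.7321i
X[3] = -5
X[4] = -1.0000+1.7321i
X[5] = -2.0000-6.9282i

X = [-1, -2.0000+6.9282i, -1.0000-1.7321i, -5, -1.0000+1.7321i, -2.0000-6.9282i]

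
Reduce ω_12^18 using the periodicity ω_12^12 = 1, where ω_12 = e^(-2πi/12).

Since ω_12^12 = 1, powers reduce modulo 12.
18 mod 12 = 6
So ω_12^18 = ω_12^6 = e^(-2πi·6/12)

ω_12^18 = ω_12^6 = -1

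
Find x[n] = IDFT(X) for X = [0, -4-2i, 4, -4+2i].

x[n] = (1/4) Σ(k=0 to 3) X[k] · e^(2πikn/4)

Computing each x[n]:
x[0] = -1
x[1] = 0
x[2] = 3
x[3] = -2

x = [-1, 0, 3, -2]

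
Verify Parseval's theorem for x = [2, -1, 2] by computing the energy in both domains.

Time domain:
Σ|x[n]|² = |2|² + |-1|² + |2|² = 9.0000

Frequency domain:
(1/3)Σ|X[k]|² = (1/3)(|3|² + |1.5000+2.5981i|² + |1.5000-2.5981i|²) = (1/3)·27.0000 = 9.0000

Both sides agree, confirming Parseval's theorem.

Σ|x[n]|² = (1/N)Σ|X[k]|² = 9.0000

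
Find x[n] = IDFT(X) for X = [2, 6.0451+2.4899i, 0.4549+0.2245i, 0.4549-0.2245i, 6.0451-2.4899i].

x[n] = (1/5) Σ(k=0 to 4) X[k] · e^(2πikn/5)

Computing each x[n]:
x[0] = 3
x[1] = 0
x[2] = -2
x[3] = -1
x[4] = 2

x = [3, 0, -2, -1, 2]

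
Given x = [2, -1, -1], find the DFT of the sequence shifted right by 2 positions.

Time shift by 2: X_shifted[k] = ω_3^(2k) · X[k]
Shifted x = [-1, -1, 2]

DFT(x[n-2]) = [0, -1.5000+2.5981i, -1.5000-2.5981i]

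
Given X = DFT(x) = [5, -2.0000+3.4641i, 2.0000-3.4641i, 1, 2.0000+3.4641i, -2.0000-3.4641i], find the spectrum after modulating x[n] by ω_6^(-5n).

Modulation property: DFT(ω_6^(-5n)·x[n]) = X[(k-5) mod 6], so circularly shift X by 5 positions.

X[k-5] = [-2.0000+3.4641i, 2.0000-3.4641i, 1, 2.0000+3.4641i, -2.0000-3.4641i, 5]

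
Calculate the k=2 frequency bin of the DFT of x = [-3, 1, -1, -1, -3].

X[2] = Σ(n=0 to 4) x[n] · ω_5^(2n) where ω_5 = e^(-2πi/5)
= (-3)·ω_5^0 + (1)·ω_5^2 + (-1)·ω_5^4 + (-1)·ω_5^6 + (-3)·ω_5^8

X[2] = -2.0000-2.3511i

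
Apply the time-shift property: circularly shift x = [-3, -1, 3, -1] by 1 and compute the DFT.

Time shift by 1: X_shifted[k] = ω_4^(1k) · X[k]
Shifted x = [-1, -3, -1, 3]

DFT(x[n-1]) = [-2, 6i, -2, -6i]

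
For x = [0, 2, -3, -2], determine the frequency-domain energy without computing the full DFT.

Parseval: Σ|x[n]|² = (1/N)Σ|X[k]|², so Σ|X[k]|² = N·Σ|x[n]|² = 4·17.0000

Σ|X[k]|² = N·Σ|x[n]|² = 4·17.0000 = 68.0000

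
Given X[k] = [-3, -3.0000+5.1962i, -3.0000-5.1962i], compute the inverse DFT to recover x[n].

x[n] = (1/3) Σ(k=0 to 2) X[k] · e^(2πikn/3)

Computing each x[n]:
x[0] = -3
x[1] = -3
x[2] = 3

x = [-3, -3, 3]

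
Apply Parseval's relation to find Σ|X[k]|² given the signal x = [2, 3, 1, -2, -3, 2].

Parseval: Σ|x[n]|² = (1/N)Σ|X[k]|², so Σ|X[k]|² = N·Σ|x[n]|² = 6·31.0000

Σ|X[k]|² = N·Σ|x[n]|² = 6·31.0000 = 186.0000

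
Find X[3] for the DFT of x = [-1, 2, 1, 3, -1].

X[3] = Σ(n=0 to 4) x[n] · ω_5^(3n) where ω_5 = e^(-2πi/5)
= (-1)·ω_5^0 + (2)·ω_5^3 + (1)·ω_5^6 + (3)·ω_5^9 + (-1)·ω_5^12

X[3] = -0.5729+3.6655i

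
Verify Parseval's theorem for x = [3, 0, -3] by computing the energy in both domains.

Time domain:
Σ|x[n]|² = |3|² + |0|² + |-3|² = 18.0000

Frequency domain:
(1/3)Σ|X[k]|² = (1/3)(|0|² + |4.5000-2.5981i|² + |4.5000+2.5981i|²) = (1/3)·54.0000 = 18.0000

Both sides agree, confirming Parseval's theorem.

Σ|x[n]|² = (1/N)Σ|X[k]|² = 18.0000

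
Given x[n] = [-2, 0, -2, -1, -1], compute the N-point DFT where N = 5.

X[k] = Σ(n=0 to 4) x[n] · ω_5^(nk)
where ω_5 = e^(-2πi/5)

Computing each X[k]:
X[0] = -6
X[1] = 0.1180-0.3633i
X[2] = -2.1180-1.5388i
X[3] = -2.1180+1.5388i
X[4] = 0.1180+0.3633i

X = [-6, 0.1180-0.3633i, -2.1180-1.5388i, -2.1180+1.5388i, 0.1180+0.3633i]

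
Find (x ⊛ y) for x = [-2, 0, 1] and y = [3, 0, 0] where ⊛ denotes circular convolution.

(x ⊛ y)[n] = Σ(m=0 to 2) x[m] · y[(n-m) mod 3]

Computing each output sample:
(x ⊛ y)[0] = -6
(x ⊛ y)[1] = 0
(x ⊛ y)[2] = 3

x ⊛ y = [-6, 0, 3]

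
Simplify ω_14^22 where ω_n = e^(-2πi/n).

Since ω_14^14 = 1, powers reduce modulo 14.
22 mod 14 = 8
So ω_14^22 = ω_14^8 = e^(-2πi·8/14)

ω_14^22 = ω_14^8 = -0.9010+0.4339i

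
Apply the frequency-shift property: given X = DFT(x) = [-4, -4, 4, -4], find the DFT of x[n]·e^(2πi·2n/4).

Modulation property: DFT(ω_4^(-2n)·x[n]) = X[(k-2) mod 4], so circularly shift X by 2 positions.

X[k-2] = [4, -4, -4, -4]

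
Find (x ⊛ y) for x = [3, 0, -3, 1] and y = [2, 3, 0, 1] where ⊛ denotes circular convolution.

(x ⊛ y)[n] = Σ(m=0 to 3) x[m] · y[(n-m) mod 4]

Computing each output sample:
(x ⊛ y)[0] = 9
(x ⊛ y)[1] = 6
(x ⊛ y)[2] = -5
(x ⊛ y)[3] = -4

x ⊛ y = [9, 6, -5, -4]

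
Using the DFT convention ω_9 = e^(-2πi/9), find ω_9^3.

ω_9^3 = e^(-2πi·3/9)
= cos(-2π·3/9) + i·sin(-2π·3/9)
= cos(-6π/9) + i·sin(-6π/9)

ω_9^3 = cos(-6π/9) + i·sin(-6π/9) = -0.5000-0.8660i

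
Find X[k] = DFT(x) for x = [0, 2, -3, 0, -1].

X[k] = Σ(n=0 to 4) x[n] · ω_5^(nk)
where ω_5 = e^(-2πi/5)

Computing each X[k]:
X[0] = -2
X[1] = 2.7361-1.0898i
X[2] = -1.7361-4.6165i
X[3] = -1.7361+4.6165i
X[4] = 2.7361+1.0898i

X = [-2, 2.7361-1.0898i, -1.7361-4.6165i, -1.7361+4.6165i, 2.7361+1.0898i]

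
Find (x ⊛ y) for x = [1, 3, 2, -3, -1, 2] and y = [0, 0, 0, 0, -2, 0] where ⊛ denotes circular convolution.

(x ⊛ y)[n] = Σ(m=0 to 5) x[m] · y[(n-m) mod 6]

Computing each output sample:
(x ⊛ y)[0] = -4
(x ⊛ y)[1] = 6
(x ⊛ y)[2] = 2
(x ⊛ y)[3] = -4
(x ⊛ y)[4] = -2
(x ⊛ y)[5] = -6

x ⊛ y = [-4, 6, 2, -4, -2, -6]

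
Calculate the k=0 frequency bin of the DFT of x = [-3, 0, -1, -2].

X[0] = Σ(n=0 to 3) x[n] · ω_4^0 = Σ x[n]
= (-3) + (0) + (-1) + (-2)

X[0] = -6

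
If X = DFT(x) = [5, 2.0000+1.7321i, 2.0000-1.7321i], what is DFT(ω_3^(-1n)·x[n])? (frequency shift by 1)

Modulation property: DFT(ω_3^(-1n)·x[n]) = X[(k-1) mod 3], so circularly shift X by 1 positions.

X[k-1] = [2.0000-1.7321i, 5, 2.0000+1.7321i]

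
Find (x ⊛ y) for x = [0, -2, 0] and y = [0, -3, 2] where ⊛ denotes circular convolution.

(x ⊛ y)[n] = Σ(m=0 to 2) x[m] · y[(n-m) mod 3]

Computing each output sample:
(x ⊛ y)[0] = -4
(x ⊛ y)[1] = 0
(x ⊛ y)[2] = 6

x ⊛ y = [-4, 0, 6]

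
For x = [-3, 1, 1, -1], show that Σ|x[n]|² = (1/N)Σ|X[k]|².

Time domain:
Σ|x[n]|² = |-3|² + |1|² + |1|² + |-1|² = 12.0000

Frequency domain:
(1/4)Σ|X[k]|² = (1/4)(|-2|² + |-4-2i|² + |-2|² + |-4+2i|²) = (1/4)·48.0000 = 12.0000

Both sides agree, confirming Parseval's theorem.

Σ|x[n]|² = (1/N)Σ|X[k]|² = 12.0000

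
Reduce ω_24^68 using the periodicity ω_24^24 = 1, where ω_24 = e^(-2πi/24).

Since ω_24^24 = 1, powers reduce modulo 24.
68 mod 24 = 20
So ω_24^68 = ω_24^20 = e^(-2πi·20/24)

ω_24^68 = ω_24^20 = 0.5000+0.8660i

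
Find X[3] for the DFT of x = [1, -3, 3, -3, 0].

X[3] = Σ(n=0 to 4) x[n] · ω_5^(3n) where ω_5 = e^(-2πi/5)
= (1)·ω_5^0 + (-3)·ω_5^3 + (3)·ω_5^6 + (-3)·ω_5^9 + (0)·ω_5^12

X[3] = 3.4271-7.4697i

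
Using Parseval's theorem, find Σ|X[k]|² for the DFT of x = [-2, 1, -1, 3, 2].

Parseval: Σ|x[n]|² = (1/N)Σ|X[k]|², so Σ|X[k]|² = N·Σ|x[n]|² = 5·19.0000

Σ|X[k]|² = N·Σ|x[n]|² = 5·19.0000 = 95.0000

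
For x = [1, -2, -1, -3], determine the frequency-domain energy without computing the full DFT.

Parseval: Σ|x[n]|² = (1/N)Σ|X[k]|², so Σ|X[k]|² = N·Σ|x[n]|² = 4·15.0000

Σ|X[k]|² = N·Σ|x[n]|² = 4·15.0000 = 60.0000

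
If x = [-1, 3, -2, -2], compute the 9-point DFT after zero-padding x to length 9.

Original 4-point DFT: [-2, 1-5i, -4, 1+5i]
Zero-padded 9-point DFT provides frequency interpolation.

DFT_9([x, 0, ...]) = [-2, 1.9508+1.7733i, 2.4003-4.0024i, -3.5000-4.3301i, -4.3512-0.5796i, -4.3512+0.5796i, -3.5000+4.3301i, 2.4003+4.0024i, 1.9508-1.7733i]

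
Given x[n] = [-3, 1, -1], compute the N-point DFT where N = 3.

X[k] = Σ(n=0 to 2) x[n] · ω_3^(nk)
where ω_3 = e^(-2πi/3)

Computing each X[k]:
X[0] = -3
X[1] = -3.0000-1.7321i
X[2] = -3.0000+1.7321i

X = [-3, -3.0000-1.7321i, -3.0000+1.7321i]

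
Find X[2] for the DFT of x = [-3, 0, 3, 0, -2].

X[2] = Σ(n=0 to 4) x[n] · ω_5^(2n) where ω_5 = e^(-2πi/5)
= (-3)·ω_5^0 + (0)·ω_5^2 + (3)·ω_5^4 + (0)·ω_5^6 + (-2)·ω_5^8

X[2] = -0.4549+1.6776i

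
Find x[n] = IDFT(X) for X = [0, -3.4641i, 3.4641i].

x[n] = (1/3) Σ(k=0 to 2) X[k] · e^(2πikn/3)

Computing each x[n]:
x[0] = 0
x[1] = 2
x[2] = -2

x = [0, 2, -2]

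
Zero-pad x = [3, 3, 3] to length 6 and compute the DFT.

Original 3-point DFT: [9, 0, 0]
Zero-padded 6-point DFT provides frequency interpolation.

DFT_6([x, 0, ...]) = [9, 3.0000-5.1962i, 0, 3, 0, 3.0000+5.1962i]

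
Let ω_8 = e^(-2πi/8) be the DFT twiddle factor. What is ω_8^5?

ω_8^5 = e^(-2πi·5/8)
= cos(-2π·5/8) + i·sin(-2π·5/8)
= cos(-10π/8) + i·sin(-10π/8)

ω_8^5 = cos(-10π/8) + i·sin(-10π/8) = -0.7071+0.7071i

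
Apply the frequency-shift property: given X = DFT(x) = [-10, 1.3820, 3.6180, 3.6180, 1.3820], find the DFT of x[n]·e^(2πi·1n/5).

Modulation property: DFT(ω_5^(-1n)·x[n]) = X[(k-1) mod 5], so circularly shift X by 1 positions.

X[k-1] = [1.3820, -10, 1.3820, 3.6180, 3.6180]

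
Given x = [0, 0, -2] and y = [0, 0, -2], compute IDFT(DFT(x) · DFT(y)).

(x ⊛ y)[n] = Σ(m=0 to 2) x[m] · y[(n-m) mod 3]

Computing each output sample:
(x ⊛ y)[0] = 0
(x ⊛ y)[1] = 4
(x ⊛ y)[2] = 0

x ⊛ y = [0, 4, 0]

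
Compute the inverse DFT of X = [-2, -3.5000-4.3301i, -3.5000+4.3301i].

x[n] = (1/3) Σ(k=0 to 2) X[k] · e^(2πikn/3)

Computing each x[n]:
x[0] = -3
x[1] = 3
x[2] = -2

x = [-3, 3, -2]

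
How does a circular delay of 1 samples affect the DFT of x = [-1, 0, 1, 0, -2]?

Time shift by 1: X_shifted[k] = ω_5^(1k) · X[k]
Shifted x = [-2, -1, 0, 1, 0]

DFT(x[n-1]) = [-2, -3.1180+1.5388i, -0.8820-0.3633i, -0.8820+0.3633i, -3.1180-1.5388i]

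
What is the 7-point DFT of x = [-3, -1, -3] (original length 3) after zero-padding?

Original 3-point DFT: [-7, -1.0000-1.7321i, -1.0000+1.7321i]
Zero-padded 7-point DFT provides frequency interpolation.

DFT_7([x, 0, ...]) = [-7, -2.9559+3.7066i, -0.0746-0.3267i, -3.9695-1.9116i, -3.9695+1.9116i, -0.0746+0.3267i, -2.9559-3.7066i]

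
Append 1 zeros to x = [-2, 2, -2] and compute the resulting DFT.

Original 3-point DFT: [-2, -2.0000-3.4641i, -2.0000+3.4641i]
Zero-padded 4-point DFT provides frequency interpolation.

DFT_4([x, 0, ...]) = [-2, -2i, -6, 2i]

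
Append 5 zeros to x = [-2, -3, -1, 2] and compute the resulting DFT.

Original 4-point DFT: [-4, -1+5i, -2, -1-5i]
Zero-padded 9-point DFT provides frequency interpolation.

DFT_9([x, 0, ...]) = [-4, -5.4718+1.1811i, -2.5813+5.0285i, 2.0000+1.7321i, -0.9470-1.3488i, -0.9470+1.3488i, 2.0000-1.7321i, -2.5813-5.0285i, -5.4718-1.1811i]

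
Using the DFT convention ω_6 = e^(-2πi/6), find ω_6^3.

ω_6^3 = e^(-2πi·3/6)
= cos(-2π·3/6) + i·sin(-2π·3/6)
= cos(-6π/6) + i·sin(-6π/6)

ω_6^3 = cos(-6π/6) + i·sin(-6π/6) = -1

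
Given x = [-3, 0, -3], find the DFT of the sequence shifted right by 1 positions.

Time shift by 1: X_shifted[k] = ω_3^(1k) · X[k]
Shifted x = [-3, -3, 0]

DFT(x[n-1]) = [-6, -1.5000+2.5981i, -1.5000-2.5981i]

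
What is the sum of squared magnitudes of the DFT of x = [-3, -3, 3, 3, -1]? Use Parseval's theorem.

Parseval: Σ|x[n]|² = (1/N)Σ|X[k]|², so Σ|X[k]|² = N·Σ|x[n]|² = 5·37.0000

Σ|X[k]|² = N·Σ|x[n]|² = 5·37.0000 = 185.0000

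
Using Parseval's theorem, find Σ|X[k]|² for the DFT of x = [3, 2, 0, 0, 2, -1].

Parseval: Σ|x[n]|² = (1/N)Σ|X[k]|², so Σ|X[k]|² = N·Σ|x[n]|² = 6·18.0000

Σ|X[k]|² = N·Σ|x[n]|² = 6·18.0000 = 108.0000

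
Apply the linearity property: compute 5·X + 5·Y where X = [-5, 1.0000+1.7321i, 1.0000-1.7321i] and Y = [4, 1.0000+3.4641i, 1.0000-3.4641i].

By linearity: DFT(5x + 5y) = 5·DFT(x) + 5·DFT(y)
= 5·[-5, 1.0000+1.7321i, 1.0000-1.7321i] + 5·[4, 1.0000+3.4641i, 1.0000-3.4641i]

Computing element-wise:
Z[0] = 5·(-5) + 5·(4) = -5
Z[1] = 5·(1.0000+1.7321i) + 5·(1.0000+3.4641i) = 10.0000+25.9810i
Z[2] = 5·(1.0000-1.7321i) + 5·(1.0000-3.4641i) = 10.0000-25.9810i

DFT(5x + 5y) = 5·X + 5·Y = [-5, 10.0000+25.9810i, 10.0000-25.9810i]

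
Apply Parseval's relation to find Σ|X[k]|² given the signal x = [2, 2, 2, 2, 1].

Parseval: Σ|x[n]|² = (1/N)Σ|X[k]|², so Σ|X[k]|² = N·Σ|x[n]|² = 5·17.0000

Σ|X[k]|² = N·Σ|x[n]|² = 5·17.0000 = 85.0000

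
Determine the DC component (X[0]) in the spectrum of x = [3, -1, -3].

X[0] = Σ(n=0 to 2) x[n] · ω_3^0 = Σ x[n]
= (3) + (-1) + (-3)

X[0] = -1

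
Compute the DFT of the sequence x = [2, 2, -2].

X[k] = Σ(n=0 to 2) x[n] · ω_3^(nk)
where ω_3 = e^(-2πi/3)

Computing each X[k]:
X[0] = 2
X[1] = 2.0000-3.4641i
X[2] = 2.0000+3.4641i

X = [2, 2.0000-3.4641i, 2.0000+3.4641i]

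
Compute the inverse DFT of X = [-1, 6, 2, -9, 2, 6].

x[n] = (1/6) Σ(k=0 to 5) X[k] · e^(2πikn/6)

Computing each x[n]:
x[0] = 1
x[1] = 2
x[2] = -3
x[3] = 0
x[4] = -3
x[5] = 2

x = [1, 2, -3, 0, -3, 2]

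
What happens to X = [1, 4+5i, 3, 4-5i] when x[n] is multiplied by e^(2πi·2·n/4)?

Modulation property: DFT(ω_4^(-2n)·x[n]) = X[(k-2) mod 4], so circularly shift X by 2 positions.

X[k-2] = [3, 4-5i, 1, 4+5i]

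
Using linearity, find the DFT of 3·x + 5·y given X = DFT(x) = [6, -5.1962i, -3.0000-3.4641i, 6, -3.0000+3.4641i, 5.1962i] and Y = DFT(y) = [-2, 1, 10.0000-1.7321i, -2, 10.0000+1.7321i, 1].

By linearity: DFT(3x + 5y) = 3·DFT(x) + 5·DFT(y)
= 3·[6, -5.1962i, -3.0000-3.4641i, 6, -3.0000+3.4641i, 5.1962i] + 5·[-2, 1, 10.0000-1.7321i, -2, 10.0000+1.7321i, 1]

Computing element-wise:
Z[0] = 3·(6) + 5·(-2) = 8
Z[1] = 3·(-5.1962i) + 5·(1) = 5.0000-15.5886i
Z[2] = 3·(-3.0000-3.4641i) + 5·(10.0000-1.7321i) = 41.0000-19.0528i
Z[3] = 3·(6) + 5·(-2) = 8
Z[4] = 3·(-3.0000+3.4641i) + 5·(10.0000+1.7321i) = 41.0000+19.0528i
Z[5] = 3·(5.1962i) + 5·(1) = 5.0000+15.5886i

DFT(3x + 5y) = 3·X + 5·Y = [8, 5.0000-15.5886i, 41.0000-19.0528i, 8, 41.0000+19.0528i, 5.0000+15.5886i]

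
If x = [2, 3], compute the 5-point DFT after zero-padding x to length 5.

Original 2-point DFT: [5, -1]
Zero-padded 5-point DFT provides frequency interpolation.

DFT_5([x, 0, ...]) = [5, 2.9271-2.8532i, -0.4271-1.7634i, -0.4271+1.7634i, 2.9271+2.8532i]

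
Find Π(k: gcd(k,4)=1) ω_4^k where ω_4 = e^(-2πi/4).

The primitive 4th roots of unity are ω_4^k for k coprime to 4: k ∈ {1, 3}
Their product equals the constant term of the cyclotomic polynomial Φ_4(x) up to sign.
For n ≥ 3, the product of all primitive nth roots of unity is 1. (For n=1 it is 1; for n=2 it is -1.)

1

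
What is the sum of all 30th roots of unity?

Sum of all nth roots of unity equals 0 for n > 1 (geometric series with r ≠ 1).

0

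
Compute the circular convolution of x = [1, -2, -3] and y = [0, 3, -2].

(x ⊛ y)[n] = Σ(m=0 to 2) x[m] · y[(n-m) mod 3]

Computing each output sample:
(x ⊛ y)[0] = -5
(x ⊛ y)[1] = 9
(x ⊛ y)[2] = -8

x ⊛ y = [-5, 9, -8]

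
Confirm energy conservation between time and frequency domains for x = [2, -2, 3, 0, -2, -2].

Time domain:
Σ|x[n]|² = |2|² + |-2|² + |3|² + |0|² + |-2|² + |-2|² = 25.0000

Frequency domain:
(1/6)Σ|X[k]|² = (1/6)(|-1|² + |-0.5000-4.3301i|² + |3.5000+4.3301i|² + |7|² + |3.5000-4.3301i|² + |-0.5000+4.3301i|²) = (1/6)·150.0000 = 25.0000

Both sides agree, confirming Parseval's theorem.

Σ|x[n]|² = (1/N)Σ|X[k]|² = 25.0000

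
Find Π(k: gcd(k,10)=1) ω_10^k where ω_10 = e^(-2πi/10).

The primitive 10th roots of unity are ω_10^k for k coprime to 10: k ∈ {1, 3, 7, 9}
Their product equals the constant term of the cyclotomic polynomial Φ_10(x) up to sign.
For n ≥ 3, the product of all primitive nth roots of unity is 1. (For n=1 it is 1; for n=2 it is -1.)

1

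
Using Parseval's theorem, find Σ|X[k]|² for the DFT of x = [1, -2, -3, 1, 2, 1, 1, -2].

Parseval: Σ|x[n]|² = (1/N)Σ|X[k]|², so Σ|X[k]|² = N·Σ|x[n]|² = 8·25.0000

Σ|X[k]|² = N·Σ|x[n]|² = 8·25.0000 = 200.0000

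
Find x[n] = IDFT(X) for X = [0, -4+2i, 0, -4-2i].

x[n] = (1/4) Σ(k=0 to 3) X[k] · e^(2πikn/4)

Computing each x[n]:
x[0] = -2
x[1] = -1
x[2] = 2
x[3] = 1

x = [-2, -1, 2, 1]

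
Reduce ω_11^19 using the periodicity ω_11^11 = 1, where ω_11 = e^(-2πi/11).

Since ω_11^11 = 1, powers reduce modulo 11.
19 mod 11 = 8
So ω_11^19 = ω_11^8 = e^(-2πi·8/11)

ω_11^19 = ω_11^8 = -0.1423+0.9898i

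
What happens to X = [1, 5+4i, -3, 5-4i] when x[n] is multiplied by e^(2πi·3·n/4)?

Modulation property: DFT(ω_4^(-3n)·x[n]) = X[(k-3) mod 4], so circularly shift X by 3 positions.

X[k-3] = [5+4i, -3, 5-4i, 1]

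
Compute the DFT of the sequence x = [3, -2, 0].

X[k] = Σ(n=0 to 2) x[n] · ω_3^(nk)
where ω_3 = e^(-2πi/3)

Computing each X[k]:
X[0] = 1
X[1] = 4.0000+1.7321i
X[2] = 4.0000-1.7321i

X = [1, 4.0000+1.7321i, 4.0000-1.7321i]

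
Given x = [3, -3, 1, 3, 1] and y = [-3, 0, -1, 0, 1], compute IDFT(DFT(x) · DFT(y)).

(x ⊛ y)[n] = Σ(m=0 to 4) x[m] · y[(n-m) mod 5]

Computing each output sample:
(x ⊛ y)[0] = -15
(x ⊛ y)[1] = 9
(x ⊛ y)[2] = -3
(x ⊛ y)[3] = -5
(x ⊛ y)[4] = -1

x ⊛ y = [-15, 9, -3, -5, -1]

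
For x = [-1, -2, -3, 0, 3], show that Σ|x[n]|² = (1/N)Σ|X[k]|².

Time domain:
Σ|x[n]|² = |-1|² + |-2|² + |-3|² + |0|² + |3|² = 23.0000

Frequency domain:
(1/5)Σ|X[k]|² = (1/5)(|-3|² + |1.7361+6.5186i|² + |-2.7361+0.0858i|² + |-2.7361-0.0858i|² + |1.7361-6.5186i|²) = (1/5)·115.0000 = 23.0000

Both sides agree, confirming Parseval's theorem.

Σ|x[n]|² = (1/N)Σ|X[k]|² = 23.0000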